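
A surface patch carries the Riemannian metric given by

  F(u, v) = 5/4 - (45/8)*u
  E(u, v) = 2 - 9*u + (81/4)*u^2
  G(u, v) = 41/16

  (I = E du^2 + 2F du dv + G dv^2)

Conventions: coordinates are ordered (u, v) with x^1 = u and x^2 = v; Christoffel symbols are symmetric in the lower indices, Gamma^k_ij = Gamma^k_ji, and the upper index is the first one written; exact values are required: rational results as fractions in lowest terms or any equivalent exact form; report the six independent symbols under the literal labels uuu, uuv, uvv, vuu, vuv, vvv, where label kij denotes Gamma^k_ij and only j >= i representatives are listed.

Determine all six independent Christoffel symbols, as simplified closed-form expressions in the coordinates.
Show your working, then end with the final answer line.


E = 2 - 9*u + (81/4)*u^2; F = 5/4 - (45/8)*u; G = 41/16
Gamma^k_ij = (1/2) g^{kl} (d_i g_jl + d_j g_il - d_l g_ij), with g^inv = (1/(EG-F^2)) [[G, -F], [-F, E]]
first partials: E_u = -9 + (81/2)*u, E_v = 0, F_u = -45/8, F_v = 0, G_u = 0, G_v = 0
D = EG - F^2 = 57/16 - 9*u + (81/4)*u^2
expanded: Gamma^u_uu = (G E_u - 2F F_u + F E_v)/(2D), Gamma^u_uv = (G E_v - F G_u)/(2D), Gamma^u_vv = (2G F_v - G G_u - F G_v)/(2D), Gamma^v_uu = (2E F_u - E E_v - F E_u)/(2D), Gamma^v_uv = (E G_u - F E_v)/(2D), Gamma^v_vv = (E G_v - 2F F_v + F G_u)/(2D); substitute and cancel common factors

Answer: Gamma_uuu = (108*u - 24)/(108*u^2 - 48*u + 19), Gamma_uuv = 0, Gamma_uvv = 0, Gamma_vuu = -30/(108*u^2 - 48*u + 19), Gamma_vuv = 0, Gamma_vvv = 0


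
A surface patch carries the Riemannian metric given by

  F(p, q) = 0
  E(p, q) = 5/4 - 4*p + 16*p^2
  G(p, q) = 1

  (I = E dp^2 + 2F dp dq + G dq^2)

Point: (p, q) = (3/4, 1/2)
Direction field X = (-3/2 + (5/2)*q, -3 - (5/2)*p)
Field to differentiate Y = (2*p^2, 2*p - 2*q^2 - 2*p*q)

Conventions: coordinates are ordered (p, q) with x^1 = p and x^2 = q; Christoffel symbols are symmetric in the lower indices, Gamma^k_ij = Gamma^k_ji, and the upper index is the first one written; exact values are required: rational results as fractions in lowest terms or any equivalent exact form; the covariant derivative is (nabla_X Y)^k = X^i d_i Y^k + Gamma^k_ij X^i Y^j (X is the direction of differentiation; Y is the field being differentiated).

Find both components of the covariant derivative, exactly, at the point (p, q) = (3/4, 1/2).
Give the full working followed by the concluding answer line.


E = 29/4, F = 0, G = 1 at the point
E_p = 20, E_q = 0, F_p = 0, F_q = 0, G_p = 0, G_q = 0
EG - F^2 = 29/4;  g^inv = (4/29) * [[1, 0], [0, 29/4]]
first-kind symbols [ij,l] = (1/2)(d_i g_jl + d_j g_il - d_l g_ij): [pp,p] = E_p/2 = 10, [pp,q] = F_p - E_q/2 = 0, [pq,p] = E_q/2 = 0, [pq,q] = G_p/2 = 0, [qq,p] = F_q - G_p/2 = 0, [qq,q] = G_q/2 = 0
Gamma^p_ij = (G*[ij,p] - F*[ij,q])/(EG - F^2), Gamma^q_ij = (E*[ij,q] - F*[ij,p])/(EG - F^2)
Gamma_ppp = 40/29, Gamma_ppq = 0, Gamma_pqq = 0, Gamma_qpp = 0, Gamma_qpq = 0, Gamma_qqq = 0
X = (-1/4, -39/8), Y = (9/8, 1/4) at the point

Answer: (nabla_X Y)^p = -33/29, (nabla_X Y)^q = 269/16


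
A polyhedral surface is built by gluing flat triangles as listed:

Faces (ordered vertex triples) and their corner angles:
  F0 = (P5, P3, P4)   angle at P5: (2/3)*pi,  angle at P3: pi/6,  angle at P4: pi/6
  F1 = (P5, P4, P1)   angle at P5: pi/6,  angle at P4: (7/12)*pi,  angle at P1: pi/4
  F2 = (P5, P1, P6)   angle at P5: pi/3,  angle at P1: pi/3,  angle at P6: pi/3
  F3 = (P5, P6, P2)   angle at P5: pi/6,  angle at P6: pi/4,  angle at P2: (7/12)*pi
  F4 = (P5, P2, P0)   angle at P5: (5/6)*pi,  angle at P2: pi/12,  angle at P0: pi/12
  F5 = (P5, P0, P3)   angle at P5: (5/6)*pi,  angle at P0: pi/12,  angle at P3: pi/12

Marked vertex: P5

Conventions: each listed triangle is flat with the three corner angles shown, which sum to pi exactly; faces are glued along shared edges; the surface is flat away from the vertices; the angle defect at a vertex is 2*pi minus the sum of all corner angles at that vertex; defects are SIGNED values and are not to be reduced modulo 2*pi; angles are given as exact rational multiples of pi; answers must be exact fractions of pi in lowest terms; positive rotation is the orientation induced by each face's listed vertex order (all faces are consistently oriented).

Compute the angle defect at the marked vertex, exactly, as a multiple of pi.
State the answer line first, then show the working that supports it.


Answer: defect(P5) = -pi

Sum of corner angles at P5: 3*pi
defect = 2*pi - 3*pi


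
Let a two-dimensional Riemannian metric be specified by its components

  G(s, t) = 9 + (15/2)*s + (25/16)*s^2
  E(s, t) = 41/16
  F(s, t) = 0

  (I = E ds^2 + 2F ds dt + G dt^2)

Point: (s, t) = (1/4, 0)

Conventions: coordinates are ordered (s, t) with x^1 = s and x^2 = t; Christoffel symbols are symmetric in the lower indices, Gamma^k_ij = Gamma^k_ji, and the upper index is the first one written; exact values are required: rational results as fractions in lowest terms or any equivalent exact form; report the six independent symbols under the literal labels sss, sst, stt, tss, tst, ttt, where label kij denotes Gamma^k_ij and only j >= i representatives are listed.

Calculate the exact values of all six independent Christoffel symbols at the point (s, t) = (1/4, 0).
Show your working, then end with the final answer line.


E = 41/16, F = 0, G = 2809/256 at the point
E_s = 0, E_t = 0, F_s = 0, F_t = 0, G_s = 265/32, G_t = 0
EG - F^2 = 115169/4096;  g^inv = (4096/115169) * [[2809/256, 0], [0, 41/16]]
first-kind symbols [ij,l] = (1/2)(d_i g_jl + d_j g_il - d_l g_ij): [ss,s] = E_s/2 = 0, [ss,t] = F_s - E_t/2 = 0, [st,s] = E_t/2 = 0, [st,t] = G_s/2 = 265/64, [tt,s] = F_t - G_s/2 = -265/64, [tt,t] = G_t/2 = 0
Gamma^s_ij = (G*[ij,s] - F*[ij,t])/(EG - F^2), Gamma^t_ij = (E*[ij,t] - F*[ij,s])/(EG - F^2)

Answer: Gamma_sss = 0, Gamma_sst = 0, Gamma_stt = -265/164, Gamma_tss = 0, Gamma_tst = 20/53, Gamma_ttt = 0


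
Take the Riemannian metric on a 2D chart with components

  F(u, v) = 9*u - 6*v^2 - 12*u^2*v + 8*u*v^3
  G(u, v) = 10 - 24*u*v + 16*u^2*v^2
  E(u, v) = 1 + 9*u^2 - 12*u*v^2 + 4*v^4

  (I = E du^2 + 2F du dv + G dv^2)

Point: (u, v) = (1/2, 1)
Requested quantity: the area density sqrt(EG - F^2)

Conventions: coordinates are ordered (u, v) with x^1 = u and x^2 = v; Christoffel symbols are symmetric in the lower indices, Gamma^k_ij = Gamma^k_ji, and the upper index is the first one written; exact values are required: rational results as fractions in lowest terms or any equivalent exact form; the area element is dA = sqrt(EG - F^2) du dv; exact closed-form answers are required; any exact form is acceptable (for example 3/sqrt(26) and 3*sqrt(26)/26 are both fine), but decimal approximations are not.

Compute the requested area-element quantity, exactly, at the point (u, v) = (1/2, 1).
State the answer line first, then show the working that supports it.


Answer: sqrt(EG - F^2) = 3/2

E = 5/4, F = -1/2, G = 2; EG - F^2 = 9/4


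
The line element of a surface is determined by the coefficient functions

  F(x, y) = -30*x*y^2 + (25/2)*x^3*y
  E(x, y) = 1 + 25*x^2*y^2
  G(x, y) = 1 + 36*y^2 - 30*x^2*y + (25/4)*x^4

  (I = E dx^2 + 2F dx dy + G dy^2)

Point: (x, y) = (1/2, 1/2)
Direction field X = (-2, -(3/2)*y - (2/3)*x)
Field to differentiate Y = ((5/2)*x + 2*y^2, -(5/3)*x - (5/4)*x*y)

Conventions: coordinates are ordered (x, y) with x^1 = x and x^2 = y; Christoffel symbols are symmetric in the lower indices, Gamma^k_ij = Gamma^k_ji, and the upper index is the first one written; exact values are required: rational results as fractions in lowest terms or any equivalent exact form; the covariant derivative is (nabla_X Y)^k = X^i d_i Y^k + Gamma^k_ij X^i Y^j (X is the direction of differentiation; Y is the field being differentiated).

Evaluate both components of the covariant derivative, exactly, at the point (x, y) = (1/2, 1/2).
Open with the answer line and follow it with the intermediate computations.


Answer: (nabla_X Y)^x = -1195/126, (nabla_X Y)^y = 97409/10080

E = 41/16, F = -95/32, G = 425/64 at the point
E_x = 25/4, E_y = 25/4, F_x = -45/16, F_y = -215/16, G_x = -95/8, G_y = 57/2
EG - F^2 = 525/64;  g^inv = (64/525) * [[425/64, 95/32], [95/32, 41/16]]
first-kind symbols [ij,l] = (1/2)(d_i g_jl + d_j g_il - d_l g_ij): [xx,x] = E_x/2 = 25/8, [xx,y] = F_x - E_y/2 = -95/16, [xy,x] = E_y/2 = 25/8, [xy,y] = G_x/2 = -95/16, [yy,x] = F_y - G_x/2 = -15/2, [yy,y] = G_y/2 = 57/4
Gamma^x_ij = (G*[ij,x] - F*[ij,y])/(EG - F^2), Gamma^y_ij = (E*[ij,y] - F*[ij,x])/(EG - F^2)
Gamma_xxx = 8/21, Gamma_xxy = 8/21, Gamma_xyy = -32/35, Gamma_yxx = -76/105, Gamma_yxy = -76/105, Gamma_yyy = 304/175
X = (-2, -13/12), Y = (7/4, -55/48) at the point


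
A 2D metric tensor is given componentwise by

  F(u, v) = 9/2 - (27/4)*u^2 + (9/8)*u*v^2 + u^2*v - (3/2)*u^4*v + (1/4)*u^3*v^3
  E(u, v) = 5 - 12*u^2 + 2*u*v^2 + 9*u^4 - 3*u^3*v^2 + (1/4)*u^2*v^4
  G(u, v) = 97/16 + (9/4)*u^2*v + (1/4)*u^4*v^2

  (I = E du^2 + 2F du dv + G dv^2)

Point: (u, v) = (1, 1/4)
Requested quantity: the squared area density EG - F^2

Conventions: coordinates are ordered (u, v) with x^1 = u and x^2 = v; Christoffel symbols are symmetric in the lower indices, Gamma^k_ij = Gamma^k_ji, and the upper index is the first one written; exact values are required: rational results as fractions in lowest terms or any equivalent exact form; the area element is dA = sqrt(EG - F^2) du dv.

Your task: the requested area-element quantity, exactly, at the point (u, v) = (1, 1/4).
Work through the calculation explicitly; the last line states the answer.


E = 1985/1024, F = -589/256, G = 425/64; EG - F^2 = 7761/1024

Answer: EG - F^2 = 7761/1024


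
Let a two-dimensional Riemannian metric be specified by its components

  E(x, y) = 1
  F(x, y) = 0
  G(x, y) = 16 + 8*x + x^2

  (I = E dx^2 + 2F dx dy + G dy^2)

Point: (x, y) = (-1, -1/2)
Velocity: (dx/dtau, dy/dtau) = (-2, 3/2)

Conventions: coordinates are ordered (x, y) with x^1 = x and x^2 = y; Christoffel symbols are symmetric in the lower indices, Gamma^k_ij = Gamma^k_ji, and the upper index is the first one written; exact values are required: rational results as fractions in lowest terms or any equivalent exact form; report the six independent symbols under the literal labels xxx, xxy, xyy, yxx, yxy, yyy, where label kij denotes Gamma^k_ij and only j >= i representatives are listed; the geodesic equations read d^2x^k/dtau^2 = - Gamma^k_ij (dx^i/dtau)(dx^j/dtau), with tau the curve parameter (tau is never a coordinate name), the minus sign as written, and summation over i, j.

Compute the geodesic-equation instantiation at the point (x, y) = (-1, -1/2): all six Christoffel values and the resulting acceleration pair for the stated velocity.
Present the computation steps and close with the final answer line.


E = 1, F = 0, G = 9 at the point
E_x = 0, E_y = 0, F_x = 0, F_y = 0, G_x = 6, G_y = 0
EG - F^2 = 9;  g^inv = (1/9) * [[9, 0], [0, 1]]
first-kind symbols [ij,l] = (1/2)(d_i g_jl + d_j g_il - d_l g_ij): [xx,x] = E_x/2 = 0, [xx,y] = F_x - E_y/2 = 0, [xy,x] = E_y/2 = 0, [xy,y] = G_x/2 = 3, [yy,x] = F_y - G_x/2 = -3, [yy,y] = G_y/2 = 0
Gamma^x_ij = (G*[ij,x] - F*[ij,y])/(EG - F^2), Gamma^y_ij = (E*[ij,y] - F*[ij,x])/(EG - F^2)
Gamma_xxx = 0, Gamma_xxy = 0, Gamma_xyy = -3, Gamma_yxx = 0, Gamma_yxy = 1/3, Gamma_yyy = 0
d^2x/dtau^2 = -(Gamma_xxx*(-2)^2 + 2*Gamma_xxy*(-2)*(3/2) + Gamma_xyy*(3/2)^2) = 27/4
d^2y/dtau^2 = -(Gamma_yxx*(-2)^2 + 2*Gamma_yxy*(-2)*(3/2) + Gamma_yyy*(3/2)^2) = 2

Answer: Gamma_xxx = 0, Gamma_xxy = 0, Gamma_xyy = -3, Gamma_yxx = 0, Gamma_yxy = 1/3, Gamma_yyy = 0; accelerations (d^2x/dtau^2, d^2y/dtau^2) = (27/4, 2)


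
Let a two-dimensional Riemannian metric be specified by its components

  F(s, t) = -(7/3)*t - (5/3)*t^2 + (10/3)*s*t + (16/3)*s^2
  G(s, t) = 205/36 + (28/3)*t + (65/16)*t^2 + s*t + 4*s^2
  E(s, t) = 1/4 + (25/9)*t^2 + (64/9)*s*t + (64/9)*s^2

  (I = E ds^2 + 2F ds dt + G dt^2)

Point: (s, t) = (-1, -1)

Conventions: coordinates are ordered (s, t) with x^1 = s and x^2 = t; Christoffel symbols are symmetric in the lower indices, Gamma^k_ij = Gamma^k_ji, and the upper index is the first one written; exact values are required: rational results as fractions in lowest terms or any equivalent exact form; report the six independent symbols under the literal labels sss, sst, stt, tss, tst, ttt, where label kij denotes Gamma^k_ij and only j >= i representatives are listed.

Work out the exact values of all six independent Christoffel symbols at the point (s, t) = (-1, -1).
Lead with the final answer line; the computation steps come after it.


Answer: Gamma_sss = 23680/11139, Gamma_sst = 13220/11139, Gamma_stt = 18626/11139, Gamma_tss = -18832/3713, Gamma_tst = -10664/3713, Gamma_ttt = -10613/3713

E = 69/4, F = 28/3, G = 781/144 at the point
E_s = -64/3, E_t = -38/3, F_s = -14, F_t = -7/3, G_s = -9, G_t = 5/24
EG - F^2 = 3713/576;  g^inv = (576/3713) * [[781/144, -28/3], [-28/3, 69/4]]
first-kind symbols [ij,l] = (1/2)(d_i g_jl + d_j g_il - d_l g_ij): [ss,s] = E_s/2 = -32/3, [ss,t] = F_s - E_t/2 = -23/3, [st,s] = E_t/2 = -19/3, [st,t] = G_s/2 = -9/2, [tt,s] = F_t - G_s/2 = 13/6, [tt,t] = G_t/2 = 5/48
Gamma^s_ij = (G*[ij,s] - F*[ij,t])/(EG - F^2), Gamma^t_ij = (E*[ij,t] - F*[ij,s])/(EG - F^2)


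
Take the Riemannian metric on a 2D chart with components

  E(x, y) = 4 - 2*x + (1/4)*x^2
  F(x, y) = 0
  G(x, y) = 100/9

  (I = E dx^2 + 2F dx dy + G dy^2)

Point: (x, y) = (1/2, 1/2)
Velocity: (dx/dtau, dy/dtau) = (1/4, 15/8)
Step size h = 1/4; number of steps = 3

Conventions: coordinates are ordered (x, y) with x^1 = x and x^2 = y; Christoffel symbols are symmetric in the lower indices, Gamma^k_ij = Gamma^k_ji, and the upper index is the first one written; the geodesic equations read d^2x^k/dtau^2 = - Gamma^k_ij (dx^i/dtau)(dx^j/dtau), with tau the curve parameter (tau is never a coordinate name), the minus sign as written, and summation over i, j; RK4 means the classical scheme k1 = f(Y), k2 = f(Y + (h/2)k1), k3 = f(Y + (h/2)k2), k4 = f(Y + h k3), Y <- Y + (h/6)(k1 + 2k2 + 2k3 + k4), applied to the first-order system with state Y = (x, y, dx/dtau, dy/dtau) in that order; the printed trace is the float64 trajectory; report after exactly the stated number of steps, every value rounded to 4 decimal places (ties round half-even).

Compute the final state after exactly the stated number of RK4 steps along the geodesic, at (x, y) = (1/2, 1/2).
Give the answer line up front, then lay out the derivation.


Answer: x = 0.6928, y = 1.9062, dx/dtau = 0.2646, dy/dtau = 1.8750

f(Y) = (dx/dtau, dy/dtau, -Gamma^x_ij Y'^i Y'^j, -Gamma^y_ij Y'^i Y'^j) with the Gammas evaluated at the stage position; h = 0.250000; intermediate values shown to 6 dp
step 0: x = 0.5000, y = 0.5000, dx/dtau = 0.2500, dy/dtau = 1.8750
step 1:
  k1: at (x, y) = (0.500000, 0.500000), (dx/dtau, dy/dtau) = (0.250000, 1.875000); Gamma_xxx = -0.285714, Gamma_xxy = 0.000000, Gamma_xyy = 0.000000, Gamma_yxx = 0.000000, Gamma_yxy = 0.000000, Gamma_yyy = 0.000000; k1 = (0.250000, 1.875000, 0.017857, 0.000000)
  k2: at (x, y) = (0.531250, 0.734375), (dx/dtau, dy/dtau) = (0.252232, 1.875000); Gamma_xxx = -0.288288, Gamma_xxy = 0.000000, Gamma_xyy = 0.000000, Gamma_yxx = 0.000000, Gamma_yxy = 0.000000, Gamma_yyy = 0.000000; k2 = (0.252232, 1.875000, 0.018341, 0.000000)
  k3: at (x, y) = (0.531529, 0.734375), (dx/dtau, dy/dtau) = (0.252293, 1.875000); Gamma_xxx = -0.288311, Gamma_xxy = 0.000000, Gamma_xyy = 0.000000, Gamma_yxx = 0.000000, Gamma_yxy = 0.000000, Gamma_yyy = 0.000000; k3 = (0.252293, 1.875000, 0.018351, 0.000000)
  k4: at (x, y) = (0.563073, 0.968750), (dx/dtau, dy/dtau) = (0.254588, 1.875000); Gamma_xxx = -0.290958, Gamma_xxy = 0.000000, Gamma_xyy = 0.000000, Gamma_yxx = 0.000000, Gamma_yxy = 0.000000, Gamma_yyy = 0.000000; k4 = (0.254588, 1.875000, 0.018858, 0.000000)
  Y <- Y + (h/6)(k1 + 2k2 + 2k3 + k4): x = 0.5631, y = 0.9688, dx/dtau = 0.2546, dy/dtau = 1.8750
step 2:
  k1: at (x, y) = (0.563068, 0.968750), (dx/dtau, dy/dtau) = (0.254588, 1.875000); Gamma_xxx = -0.290957, Gamma_xxy = 0.000000, Gamma_xyy = 0.000000, Gamma_yxx = 0.000000, Gamma_yxy = 0.000000, Gamma_yyy = 0.000000; k1 = (0.254588, 1.875000, 0.018858, 0.000000)
  k2: at (x, y) = (0.594892, 1.203125), (dx/dtau, dy/dtau) = (0.256945, 1.875000); Gamma_xxx = -0.293676, Gamma_xxy = 0.000000, Gamma_xyy = 0.000000, Gamma_yxx = 0.000000, Gamma_yxy = 0.000000, Gamma_yyy = 0.000000; k2 = (0.256945, 1.875000, 0.019389, 0.000000)
  k3: at (x, y) = (0.595186, 1.203125), (dx/dtau, dy/dtau) = (0.257011, 1.875000); Gamma_xxx = -0.293702, Gamma_xxy = 0.000000, Gamma_xyy = 0.000000, Gamma_yxx = 0.000000, Gamma_yxy = 0.000000, Gamma_yyy = 0.000000; k3 = (0.257011, 1.875000, 0.019400, 0.000000)
  k4: at (x, y) = (0.627321, 1.437500), (dx/dtau, dy/dtau) = (0.259438, 1.875000); Gamma_xxx = -0.296500, Gamma_xxy = 0.000000, Gamma_xyy = 0.000000, Gamma_yxx = 0.000000, Gamma_yxy = 0.000000, Gamma_yyy = 0.000000; k4 = (0.259438, 1.875000, 0.019957, 0.000000)
  Y <- Y + (h/6)(k1 + 2k2 + 2k3 + k4): x = 0.6273, y = 1.4375, dx/dtau = 0.2594, dy/dtau = 1.8750
step 3:
  k1: at (x, y) = (0.627316, 1.437500), (dx/dtau, dy/dtau) = (0.259437, 1.875000); Gamma_xxx = -0.296500, Gamma_xxy = 0.000000, Gamma_xyy = 0.000000, Gamma_yxx = 0.000000, Gamma_yxy = 0.000000, Gamma_yyy = 0.000000; k1 = (0.259437, 1.875000, 0.019957, 0.000000)
  k2: at (x, y) = (0.659745, 1.671875), (dx/dtau, dy/dtau) = (0.261932, 1.875000); Gamma_xxx = -0.299378, Gamma_xxy = 0.000000, Gamma_xyy = 0.000000, Gamma_yxx = 0.000000, Gamma_yxy = 0.000000, Gamma_yyy = 0.000000; k2 = (0.261932, 1.875000, 0.020540, 0.000000)
  k3: at (x, y) = (0.660057, 1.671875), (dx/dtau, dy/dtau) = (0.262005, 1.875000); Gamma_xxx = -0.299406, Gamma_xxy = 0.000000, Gamma_xyy = 0.000000, Gamma_yxx = 0.000000, Gamma_yxy = 0.000000, Gamma_yyy = 0.000000; k3 = (0.262005, 1.875000, 0.020553, 0.000000)
  k4: at (x, y) = (0.692817, 1.906250), (dx/dtau, dy/dtau) = (0.264576, 1.875000); Gamma_xxx = -0.302372, Gamma_xxy = 0.000000, Gamma_xyy = 0.000000, Gamma_yxx = 0.000000, Gamma_yxy = 0.000000, Gamma_yyy = 0.000000; k4 = (0.264576, 1.875000, 0.021166, 0.000000)
  Y <- Y + (h/6)(k1 + 2k2 + 2k3 + k4): x = 0.6928, y = 1.9062, dx/dtau = 0.2646, dy/dtau = 1.8750


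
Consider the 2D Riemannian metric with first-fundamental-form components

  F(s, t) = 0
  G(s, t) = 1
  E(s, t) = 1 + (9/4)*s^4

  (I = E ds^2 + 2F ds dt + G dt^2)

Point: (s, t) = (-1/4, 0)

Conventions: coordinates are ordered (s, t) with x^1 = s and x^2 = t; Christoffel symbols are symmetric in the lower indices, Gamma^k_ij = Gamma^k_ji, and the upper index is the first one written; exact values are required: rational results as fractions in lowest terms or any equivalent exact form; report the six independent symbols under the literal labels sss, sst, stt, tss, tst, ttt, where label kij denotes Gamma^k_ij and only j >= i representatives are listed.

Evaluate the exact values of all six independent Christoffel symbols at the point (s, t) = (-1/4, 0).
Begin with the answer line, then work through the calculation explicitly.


Answer: Gamma_sss = -72/1033, Gamma_sst = 0, Gamma_stt = 0, Gamma_tss = 0, Gamma_tst = 0, Gamma_ttt = 0

E = 1033/1024, F = 0, G = 1 at the point
E_s = -9/64, E_t = 0, F_s = 0, F_t = 0, G_s = 0, G_t = 0
EG - F^2 = 1033/1024;  g^inv = (1024/1033) * [[1, 0], [0, 1033/1024]]
first-kind symbols [ij,l] = (1/2)(d_i g_jl + d_j g_il - d_l g_ij): [ss,s] = E_s/2 = -9/128, [ss,t] = F_s - E_t/2 = 0, [st,s] = E_t/2 = 0, [st,t] = G_s/2 = 0, [tt,s] = F_t - G_s/2 = 0, [tt,t] = G_t/2 = 0
Gamma^s_ij = (G*[ij,s] - F*[ij,t])/(EG - F^2), Gamma^t_ij = (E*[ij,t] - F*[ij,s])/(EG - F^2)


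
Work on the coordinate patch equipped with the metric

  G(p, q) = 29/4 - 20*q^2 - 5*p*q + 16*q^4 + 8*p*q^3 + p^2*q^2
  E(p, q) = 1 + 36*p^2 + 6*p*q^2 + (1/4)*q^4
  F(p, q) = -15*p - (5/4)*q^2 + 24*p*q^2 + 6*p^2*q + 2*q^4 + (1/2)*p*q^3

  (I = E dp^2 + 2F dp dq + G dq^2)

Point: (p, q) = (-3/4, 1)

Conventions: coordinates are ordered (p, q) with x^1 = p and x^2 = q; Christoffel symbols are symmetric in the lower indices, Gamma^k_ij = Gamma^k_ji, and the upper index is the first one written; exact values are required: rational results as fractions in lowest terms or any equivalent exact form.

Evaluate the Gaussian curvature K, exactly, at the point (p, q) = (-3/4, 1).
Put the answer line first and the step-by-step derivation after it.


Answer: K = 10880/78961

E = 17, F = -3, G = 25/16, EG - F^2 = 281/16 at the point
E_p = -48, E_q = -8, F_p = 1/2, F_q = -113/4, G_p = 3/2, G_q = 87/8
E_qq = -6, F_pq = 81/2, G_pp = 2
Evaluate Brioschi's two determinant matrices M1, M2 and divide by (EG - F^2)^2.
M1 = [[-E_qq/2 + F_pq - G_pp/2, E_p/2, F_p - E_q/2], [F_q - G_p/2, E, F], [G_q/2, F, G]] = [[85/2, -24, 9/2], [-29, 17, -3], [87/16, -3, 25/16]]; det M1 = 415/16
M2 = [[0, E_q/2, G_p/2], [E_q/2, E, F], [G_p/2, F, G]] = [[0, -4, 3/4], [-4, 17, -3], [3/4, -3, 25/16]]; det M2 = -265/16
det M1 - det M2 = 85/2; K = 85/2 / (281/16)^2 = 10880/78961


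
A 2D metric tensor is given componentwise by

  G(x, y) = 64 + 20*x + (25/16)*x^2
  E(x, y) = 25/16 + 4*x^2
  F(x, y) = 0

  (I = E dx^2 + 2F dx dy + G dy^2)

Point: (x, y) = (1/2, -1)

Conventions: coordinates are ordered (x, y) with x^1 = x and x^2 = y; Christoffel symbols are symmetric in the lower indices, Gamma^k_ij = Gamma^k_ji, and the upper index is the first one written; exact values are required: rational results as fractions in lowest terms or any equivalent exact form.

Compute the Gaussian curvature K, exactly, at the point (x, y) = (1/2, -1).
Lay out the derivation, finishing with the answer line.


E = 41/16, F = 0, G = 4761/64, EG - F^2 = 195201/1024 at the point
E_x = 4, E_y = 0, F_x = 0, F_y = 0, G_x = 345/16, G_y = 0
E_yy = 0, F_xy = 0, G_xx = 25/8
Compute both Brioschi determinants and normalise by (EG - F^2)^2.
M1 = [[-E_yy/2 + F_xy - G_xx/2, E_x/2, F_x - E_y/2], [F_y - G_x/2, E, F], [G_y/2, F, G]] = [[-25/16, 2, 0], [-345/32, 41/16, 0], [0, 0, 4761/64]]; det M1 = 21400695/16384
M2 = [[0, E_y/2, G_x/2], [E_y/2, E, F], [G_x/2, F, G]] = [[0, 0, 345/32], [0, 41/16, 0], [345/32, 0, 4761/64]]; det M2 = -4880025/16384
det M1 - det M2 = 1642545/1024; K = 1642545/1024 / (195201/1024)^2 = 5120/115989

Answer: K = 5120/115989


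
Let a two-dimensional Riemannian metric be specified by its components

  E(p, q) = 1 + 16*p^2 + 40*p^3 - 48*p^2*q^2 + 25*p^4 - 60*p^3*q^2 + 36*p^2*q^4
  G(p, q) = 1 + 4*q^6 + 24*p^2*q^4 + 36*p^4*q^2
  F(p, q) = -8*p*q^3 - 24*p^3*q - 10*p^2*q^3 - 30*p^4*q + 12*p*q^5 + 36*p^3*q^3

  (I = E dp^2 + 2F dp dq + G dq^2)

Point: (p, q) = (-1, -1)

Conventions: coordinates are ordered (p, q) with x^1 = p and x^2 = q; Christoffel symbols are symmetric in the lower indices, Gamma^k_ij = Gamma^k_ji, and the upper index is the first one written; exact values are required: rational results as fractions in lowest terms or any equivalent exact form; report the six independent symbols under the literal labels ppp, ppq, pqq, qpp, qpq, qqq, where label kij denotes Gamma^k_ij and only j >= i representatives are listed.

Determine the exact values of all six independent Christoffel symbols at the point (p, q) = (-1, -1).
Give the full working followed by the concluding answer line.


E = 50, F = 56, G = 65 at the point
E_p = -168, E_q = -168, F_p = -180, F_q = -180, G_p = -192, G_q = -192
EG - F^2 = 114;  g^inv = (1/114) * [[65, -56], [-56, 50]]
first-kind symbols [ij,l] = (1/2)(d_i g_jl + d_j g_il - d_l g_ij): [pp,p] = E_p/2 = -84, [pp,q] = F_p - E_q/2 = -96, [pq,p] = E_q/2 = -84, [pq,q] = G_p/2 = -96, [qq,p] = F_q - G_p/2 = -84, [qq,q] = G_q/2 = -96
Gamma^p_ij = (G*[ij,p] - F*[ij,q])/(EG - F^2), Gamma^q_ij = (E*[ij,q] - F*[ij,p])/(EG - F^2)

Answer: Gamma_ppp = -14/19, Gamma_ppq = -14/19, Gamma_pqq = -14/19, Gamma_qpp = -16/19, Gamma_qpq = -16/19, Gamma_qqq = -16/19


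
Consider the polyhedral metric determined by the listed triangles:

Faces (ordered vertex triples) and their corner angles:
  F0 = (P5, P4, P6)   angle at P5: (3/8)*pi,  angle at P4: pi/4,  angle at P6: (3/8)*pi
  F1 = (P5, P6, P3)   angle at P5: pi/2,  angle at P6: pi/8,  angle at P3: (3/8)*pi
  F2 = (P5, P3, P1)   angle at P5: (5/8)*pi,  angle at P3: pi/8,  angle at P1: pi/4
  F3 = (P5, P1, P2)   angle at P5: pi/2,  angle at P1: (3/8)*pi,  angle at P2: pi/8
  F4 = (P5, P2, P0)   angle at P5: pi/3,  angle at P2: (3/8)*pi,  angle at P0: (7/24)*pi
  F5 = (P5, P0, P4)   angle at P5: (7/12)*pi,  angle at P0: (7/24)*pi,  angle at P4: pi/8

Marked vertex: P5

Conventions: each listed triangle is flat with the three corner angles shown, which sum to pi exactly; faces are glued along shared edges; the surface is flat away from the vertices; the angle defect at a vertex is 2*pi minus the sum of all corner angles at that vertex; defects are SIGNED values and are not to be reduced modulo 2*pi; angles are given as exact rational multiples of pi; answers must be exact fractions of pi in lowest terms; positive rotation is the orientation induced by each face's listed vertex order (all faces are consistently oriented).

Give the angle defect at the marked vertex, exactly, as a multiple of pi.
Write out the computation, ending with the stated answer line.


Sum of corner angles at P5: (35/12)*pi
defect = 2*pi - (35/12)*pi

Answer: defect(P5) = (-11/12)*pi


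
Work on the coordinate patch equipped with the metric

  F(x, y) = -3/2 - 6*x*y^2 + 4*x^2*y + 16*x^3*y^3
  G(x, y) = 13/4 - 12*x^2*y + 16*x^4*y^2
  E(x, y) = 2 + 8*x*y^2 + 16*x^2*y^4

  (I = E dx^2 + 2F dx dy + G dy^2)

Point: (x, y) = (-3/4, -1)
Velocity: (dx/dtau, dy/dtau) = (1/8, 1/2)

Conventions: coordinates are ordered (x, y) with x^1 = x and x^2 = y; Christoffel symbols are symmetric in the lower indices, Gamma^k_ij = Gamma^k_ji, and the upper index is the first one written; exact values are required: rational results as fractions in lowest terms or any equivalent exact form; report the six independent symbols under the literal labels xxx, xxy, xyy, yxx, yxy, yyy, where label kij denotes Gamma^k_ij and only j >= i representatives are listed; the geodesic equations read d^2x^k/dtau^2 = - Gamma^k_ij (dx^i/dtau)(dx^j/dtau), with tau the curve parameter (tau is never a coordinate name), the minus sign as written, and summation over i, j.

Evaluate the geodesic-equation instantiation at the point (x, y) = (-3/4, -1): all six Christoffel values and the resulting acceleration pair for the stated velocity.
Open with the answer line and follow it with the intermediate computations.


Answer: Gamma_xxx = -128/305, Gamma_xxy = -192/305, Gamma_xyy = -72/305, Gamma_yxx = -48/61, Gamma_yxy = -72/61, Gamma_yyy = -27/61; accelerations (d^2x/dtau^2, d^2y/dtau^2) = (44/305, 33/122)

E = 5, F = 15/2, G = 241/16 at the point
E_x = -16, E_y = -24, F_x = -27, F_y = -27, G_x = -45, G_y = -135/8
EG - F^2 = 305/16;  g^inv = (16/305) * [[241/16, -15/2], [-15/2, 5]]
first-kind symbols [ij,l] = (1/2)(d_i g_jl + d_j g_il - d_l g_ij): [xx,x] = E_x/2 = -8, [xx,y] = F_x - E_y/2 = -15, [xy,x] = E_y/2 = -12, [xy,y] = G_x/2 = -45/2, [yy,x] = F_y - G_x/2 = -9/2, [yy,y] = G_y/2 = -135/16
Gamma^x_ij = (G*[ij,x] - F*[ij,y])/(EG - F^2), Gamma^y_ij = (E*[ij,y] - F*[ij,x])/(EG - F^2)
Gamma_xxx = -128/305, Gamma_xxy = -192/305, Gamma_xyy = -72/305, Gamma_yxx = -48/61, Gamma_yxy = -72/61, Gamma_yyy = -27/61
d^2x/dtau^2 = -(Gamma_xxx*(1/8)^2 + 2*Gamma_xxy*(1/8)*(1/2) + Gamma_xyy*(1/2)^2) = 44/305
d^2y/dtau^2 = -(Gamma_yxx*(1/8)^2 + 2*Gamma_yxy*(1/8)*(1/2) + Gamma_yyy*(1/2)^2) = 33/122


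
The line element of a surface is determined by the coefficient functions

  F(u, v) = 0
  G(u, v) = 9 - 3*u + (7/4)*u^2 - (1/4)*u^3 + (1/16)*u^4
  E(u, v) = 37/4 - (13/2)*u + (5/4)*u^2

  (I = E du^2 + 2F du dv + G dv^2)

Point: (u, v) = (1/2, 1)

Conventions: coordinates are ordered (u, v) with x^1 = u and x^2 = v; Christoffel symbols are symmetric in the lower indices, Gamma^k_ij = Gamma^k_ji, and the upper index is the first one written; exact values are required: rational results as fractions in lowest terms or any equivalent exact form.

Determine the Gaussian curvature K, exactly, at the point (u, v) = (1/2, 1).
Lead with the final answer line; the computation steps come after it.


Answer: K = -2048/91809

E = 101/16, F = 0, G = 2025/256, EG - F^2 = 204525/4096 at the point
E_u = -21/4, E_v = 0, F_u = 0, F_v = 0, G_u = -45/32, G_v = 0
E_vv = 0, F_uv = 0, G_uu = 47/16
K follows from Brioschi's formula, (det M1 - det M2)/(EG - F^2)^2.
M1 = [[-E_vv/2 + F_uv - G_uu/2, E_u/2, F_u - E_v/2], [F_v - G_u/2, E, F], [G_v/2, F, G]] = [[-47/32, -21/8, 0], [45/64, 101/16, 0], [0, 0, 2025/256]]; det M1 = -3849525/65536
M2 = [[0, E_v/2, G_u/2], [E_v/2, E, F], [G_u/2, F, G]] = [[0, 0, -45/64], [0, 101/16, 0], [-45/64, 0, 2025/256]]; det M2 = -204525/65536
det M1 - det M2 = -455625/8192; K = -455625/8192 / (204525/4096)^2 = -2048/91809


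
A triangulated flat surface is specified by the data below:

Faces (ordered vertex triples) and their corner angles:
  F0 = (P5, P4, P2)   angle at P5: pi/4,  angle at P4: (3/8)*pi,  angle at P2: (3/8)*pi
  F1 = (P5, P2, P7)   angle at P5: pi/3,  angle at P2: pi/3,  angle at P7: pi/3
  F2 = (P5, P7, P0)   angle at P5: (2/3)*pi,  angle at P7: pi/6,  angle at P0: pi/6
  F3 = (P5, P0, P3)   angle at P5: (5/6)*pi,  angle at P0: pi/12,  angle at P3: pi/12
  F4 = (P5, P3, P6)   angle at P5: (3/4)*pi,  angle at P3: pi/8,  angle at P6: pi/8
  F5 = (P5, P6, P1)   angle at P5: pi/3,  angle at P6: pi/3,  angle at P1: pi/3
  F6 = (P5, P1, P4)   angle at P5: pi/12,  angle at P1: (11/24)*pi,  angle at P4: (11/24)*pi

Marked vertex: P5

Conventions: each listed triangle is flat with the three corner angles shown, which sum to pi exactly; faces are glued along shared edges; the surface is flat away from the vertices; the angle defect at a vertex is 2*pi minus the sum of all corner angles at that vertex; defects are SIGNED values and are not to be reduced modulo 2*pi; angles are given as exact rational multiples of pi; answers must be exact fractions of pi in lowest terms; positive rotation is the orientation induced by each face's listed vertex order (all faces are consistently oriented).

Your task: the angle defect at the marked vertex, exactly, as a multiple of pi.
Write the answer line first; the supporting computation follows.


Answer: defect(P5) = (-5/4)*pi

Sum of corner angles at P5: (13/4)*pi
defect = 2*pi - (13/4)*pi


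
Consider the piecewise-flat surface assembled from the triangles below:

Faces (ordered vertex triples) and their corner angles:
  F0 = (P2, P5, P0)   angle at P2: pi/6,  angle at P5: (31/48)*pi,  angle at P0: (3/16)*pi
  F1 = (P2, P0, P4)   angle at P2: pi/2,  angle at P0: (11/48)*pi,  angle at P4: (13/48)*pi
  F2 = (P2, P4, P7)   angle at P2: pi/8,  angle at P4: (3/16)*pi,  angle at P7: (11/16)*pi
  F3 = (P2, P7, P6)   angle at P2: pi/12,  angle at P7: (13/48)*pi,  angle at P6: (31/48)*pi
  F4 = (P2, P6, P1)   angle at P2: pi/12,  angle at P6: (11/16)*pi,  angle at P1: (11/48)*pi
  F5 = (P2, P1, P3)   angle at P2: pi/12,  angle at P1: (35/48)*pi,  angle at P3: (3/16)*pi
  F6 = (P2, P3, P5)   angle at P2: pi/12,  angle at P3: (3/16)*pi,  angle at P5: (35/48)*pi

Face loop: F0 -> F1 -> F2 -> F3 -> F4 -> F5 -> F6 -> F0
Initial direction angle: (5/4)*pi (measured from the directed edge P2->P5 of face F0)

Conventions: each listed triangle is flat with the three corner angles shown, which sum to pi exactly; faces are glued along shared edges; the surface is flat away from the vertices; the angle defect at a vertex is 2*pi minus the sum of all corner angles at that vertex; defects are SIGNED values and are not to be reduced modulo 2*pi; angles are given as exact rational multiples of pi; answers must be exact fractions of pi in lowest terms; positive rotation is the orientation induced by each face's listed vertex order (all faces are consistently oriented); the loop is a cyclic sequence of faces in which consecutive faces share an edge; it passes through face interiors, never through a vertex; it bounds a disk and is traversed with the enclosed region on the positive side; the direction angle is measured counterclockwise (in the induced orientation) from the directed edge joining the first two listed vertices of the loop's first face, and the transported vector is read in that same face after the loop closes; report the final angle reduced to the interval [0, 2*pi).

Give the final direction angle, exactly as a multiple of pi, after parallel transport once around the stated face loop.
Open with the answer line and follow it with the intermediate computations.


Answer: final direction angle = pi/8

enclosed vertex P2: corner angles sum to (9/8)*pi, defect = 2*pi - (9/8)*pi = (7/8)*pi
by Gauss-Bonnet the loop rotates the vector by the enclosed defect sum (positive orientation, mod 2*pi)
final angle = (5/4)*pi + (7/8)*pi = pi/8 (mod 2*pi)


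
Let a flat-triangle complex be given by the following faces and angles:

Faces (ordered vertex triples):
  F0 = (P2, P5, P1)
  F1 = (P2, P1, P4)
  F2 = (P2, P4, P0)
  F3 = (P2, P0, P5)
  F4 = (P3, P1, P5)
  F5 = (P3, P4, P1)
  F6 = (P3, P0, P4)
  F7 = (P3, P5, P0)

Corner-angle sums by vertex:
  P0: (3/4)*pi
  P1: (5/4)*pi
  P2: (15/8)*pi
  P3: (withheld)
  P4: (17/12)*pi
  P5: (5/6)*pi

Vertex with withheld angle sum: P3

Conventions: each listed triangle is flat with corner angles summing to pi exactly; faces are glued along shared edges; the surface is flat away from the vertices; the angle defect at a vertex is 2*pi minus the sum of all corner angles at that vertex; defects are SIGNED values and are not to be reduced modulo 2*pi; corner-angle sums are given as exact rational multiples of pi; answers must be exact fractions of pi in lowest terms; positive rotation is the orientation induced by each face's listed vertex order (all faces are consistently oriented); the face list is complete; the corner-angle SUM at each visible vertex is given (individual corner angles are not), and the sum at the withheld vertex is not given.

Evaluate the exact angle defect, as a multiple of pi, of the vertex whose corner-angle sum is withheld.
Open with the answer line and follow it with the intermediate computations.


Answer: defect(P3) = pi/8

V = 6, E = 12, F = 8; chi = V - E + F = 2
Gauss-Bonnet: total defect = 2*pi*chi = 4*pi; visible defects sum to (31/8)*pi


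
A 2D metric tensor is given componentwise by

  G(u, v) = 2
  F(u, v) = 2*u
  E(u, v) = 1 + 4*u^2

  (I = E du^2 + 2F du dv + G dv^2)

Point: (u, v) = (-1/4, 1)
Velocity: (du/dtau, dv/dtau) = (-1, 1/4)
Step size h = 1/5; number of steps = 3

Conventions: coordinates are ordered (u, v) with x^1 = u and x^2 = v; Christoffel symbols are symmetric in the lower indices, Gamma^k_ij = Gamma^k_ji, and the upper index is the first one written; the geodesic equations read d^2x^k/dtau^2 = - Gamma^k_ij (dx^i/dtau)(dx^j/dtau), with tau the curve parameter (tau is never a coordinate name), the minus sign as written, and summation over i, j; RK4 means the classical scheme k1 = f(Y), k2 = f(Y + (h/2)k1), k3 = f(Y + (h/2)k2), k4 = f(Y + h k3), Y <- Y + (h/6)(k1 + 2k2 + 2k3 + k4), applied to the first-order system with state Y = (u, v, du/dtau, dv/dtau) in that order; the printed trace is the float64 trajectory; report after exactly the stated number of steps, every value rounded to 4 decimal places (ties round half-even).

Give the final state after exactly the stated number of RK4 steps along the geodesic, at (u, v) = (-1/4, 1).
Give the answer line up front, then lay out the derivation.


Answer: u = -0.7625, v = 1.0405, du/dtau = -0.7212, dv/dtau = -0.0499

f(Y) = (du/dtau, dv/dtau, -Gamma^u_ij Y'^i Y'^j, -Gamma^v_ij Y'^i Y'^j) with the Gammas evaluated at the stage position; h = 0.200000; intermediate values shown to 6 dp
step 0: u = -0.2500, v = 1.0000, du/dtau = -1.0000, dv/dtau = 0.2500
step 1:
  k1: at (u, v) = (-0.250000, 1.000000), (du/dtau, dv/dtau) = (-1.000000, 0.250000); Gamma_uuu = -0.444444, Gamma_uuv = 0.000000, Gamma_uvv = 0.000000, Gamma_vuu = 0.888889, Gamma_vuv = 0.000000, Gamma_vvv = 0.000000; k1 = (-1.000000, 0.250000, 0.444444, -0.888889)
  k2: at (u, v) = (-0.350000, 1.025000), (du/dtau, dv/dtau) = (-0.955556, 0.161111); Gamma_uuu = -0.562249, Gamma_uuv = 0.000000, Gamma_uvv = 0.000000, Gamma_vuu = 0.803213, Gamma_vuv = 0.000000, Gamma_vvv = 0.000000; k2 = (-0.955556, 0.161111, 0.513382, -0.733403)
  k3: at (u, v) = (-0.345556, 1.016111), (du/dtau, dv/dtau) = (-0.948662, 0.176660); Gamma_uuu = -0.557880, Gamma_uuv = 0.000000, Gamma_uvv = 0.000000, Gamma_vuu = 0.807222, Gamma_vuv = 0.000000, Gamma_vvv = 0.000000; k3 = (-0.948662, 0.176660, 0.502069, -0.726466)
  k4: at (u, v) = (-0.439732, 1.035332), (du/dtau, dv/dtau) = (-0.899586, 0.104707); Gamma_uuu = -0.634201, Gamma_uuv = 0.000000, Gamma_uvv = 0.000000, Gamma_vuu = 0.721121, Gamma_vuv = 0.000000, Gamma_vvv = 0.000000; k4 = (-0.899586, 0.104707, 0.513230, -0.583571)
  Y <- Y + (h/6)(k1 + 2k2 + 2k3 + k4): u = -0.4403, v = 1.0343, du/dtau = -0.9004, dv/dtau = 0.1036
step 2:
  k1: at (u, v) = (-0.440267, 1.034342), (du/dtau, dv/dtau) = (-0.900381, 0.103593); Gamma_uuu = -0.634542, Gamma_uuv = 0.000000, Gamma_uvv = 0.000000, Gamma_vuu = 0.720632, Gamma_vuv = 0.000000, Gamma_vvv = 0.000000; k1 = (-0.900381, 0.103593, 0.514414, -0.584206)
  k2: at (u, v) = (-0.530305, 1.044701), (du/dtau, dv/dtau) = (-0.848939, 0.045173); Gamma_uuu = -0.678814, Gamma_uuv = 0.000000, Gamma_uvv = 0.000000, Gamma_vuu = 0.640021, Gamma_vuv = 0.000000, Gamma_vvv = 0.000000; k2 = (-0.848939, 0.045173, 0.489220, -0.461262)
  k3: at (u, v) = (-0.525161, 1.038859), (du/dtau, dv/dtau) = (-0.851459, 0.057467); Gamma_uuu = -0.676934, Gamma_uuv = 0.000000, Gamma_uvv = 0.000000, Gamma_vuu = 0.644501, Gamma_vuv = 0.000000, Gamma_vvv = 0.000000; k3 = (-0.851459, 0.057467, 0.490765, -0.467251)
  k4: at (u, v) = (-0.610559, 1.045835), (du/dtau, dv/dtau) = (-0.802228, 0.010143); Gamma_uuu = -0.699555, Gamma_uuv = 0.000000, Gamma_uvv = 0.000000, Gamma_vuu = 0.572880, Gamma_vuv = 0.000000, Gamma_vvv = 0.000000; k4 = (-0.802228, 0.010143, 0.450212, -0.368688)
  Y <- Y + (h/6)(k1 + 2k2 + 2k3 + k4): u = -0.6104, v = 1.0450, du/dtau = -0.8029, dv/dtau = 0.0099
step 3:
  k1: at (u, v) = (-0.610381, 1.044975), (du/dtau, dv/dtau) = (-0.802894, 0.009929); Gamma_uuu = -0.699525, Gamma_uuv = 0.000000, Gamma_uvv = 0.000000, Gamma_vuu = 0.573023, Gamma_vuv = 0.000000, Gamma_vvv = 0.000000; k1 = (-0.802894, 0.009929, 0.450941, -0.369393)
  k2: at (u, v) = (-0.690670, 1.045968), (du/dtau, dv/dtau) = (-0.757800, -0.027010); Gamma_uuu = -0.706911, Gamma_uuv = 0.000000, Gamma_uvv = 0.000000, Gamma_vuu = 0.511757, Gamma_vuv = 0.000000, Gamma_vvv = 0.000000; k2 = (-0.757800, -0.027010, 0.405952, -0.293882)
  k3: at (u, v) = (-0.686161, 1.042274), (du/dtau, dv/dtau) = (-0.762299, -0.019459); Gamma_uuu = -0.706787, Gamma_uuv = 0.000000, Gamma_uvv = 0.000000, Gamma_vuu = 0.515030, Gamma_vuv = 0.000000, Gamma_vvv = 0.000000; k3 = (-0.762299, -0.019459, 0.410714, -0.299284)
  k4: at (u, v) = (-0.762841, 1.041084), (du/dtau, dv/dtau) = (-0.720751, -0.049927); Gamma_uuu = -0.705077, Gamma_uuv = 0.000000, Gamma_uvv = 0.000000, Gamma_vuu = 0.462139, Gamma_vuv = 0.000000, Gamma_vvv = 0.000000; k4 = (-0.720751, -0.049927, 0.366275, -0.240073)
  Y <- Y + (h/6)(k1 + 2k2 + 2k3 + k4): u = -0.7625, v = 1.0405, du/dtau = -0.7212, dv/dtau = -0.0499


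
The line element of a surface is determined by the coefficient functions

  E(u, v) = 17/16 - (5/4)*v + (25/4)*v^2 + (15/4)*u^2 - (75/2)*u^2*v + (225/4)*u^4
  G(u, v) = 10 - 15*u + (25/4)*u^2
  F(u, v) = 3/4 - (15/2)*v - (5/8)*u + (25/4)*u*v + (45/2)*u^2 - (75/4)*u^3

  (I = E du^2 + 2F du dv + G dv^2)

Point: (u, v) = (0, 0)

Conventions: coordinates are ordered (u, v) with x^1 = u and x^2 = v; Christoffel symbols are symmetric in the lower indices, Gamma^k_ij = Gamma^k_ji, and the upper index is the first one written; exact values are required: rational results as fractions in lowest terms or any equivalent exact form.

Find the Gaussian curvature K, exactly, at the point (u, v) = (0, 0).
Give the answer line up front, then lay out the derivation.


Answer: K = -1600/25921

E = 17/16, F = 3/4, G = 10, EG - F^2 = 161/16 at the point
E_u = 0, E_v = -5/4, F_u = -5/8, F_v = -15/2, G_u = -15, G_v = 0
E_vv = 25/2, F_uv = 25/4, G_uu = 25/2
Brioschi: K = (det M1 - det M2) / (EG - F^2)^2 with the standard first/second-derivative matrices M1, M2.
M1 = [[-E_vv/2 + F_uv - G_uu/2, E_u/2, F_u - E_v/2], [F_v - G_u/2, E, F], [G_v/2, F, G]] = [[-25/4, 0, 0], [0, 17/16, 3/4], [0, 3/4, 10]]; det M1 = -4025/64
M2 = [[0, E_v/2, G_u/2], [E_v/2, E, F], [G_u/2, F, G]] = [[0, -5/8, -15/2], [-5/8, 17/16, 3/4], [-15/2, 3/4, 10]]; det M2 = -3625/64
det M1 - det M2 = -25/4; K = -25/4 / (161/16)^2 = -1600/25921
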